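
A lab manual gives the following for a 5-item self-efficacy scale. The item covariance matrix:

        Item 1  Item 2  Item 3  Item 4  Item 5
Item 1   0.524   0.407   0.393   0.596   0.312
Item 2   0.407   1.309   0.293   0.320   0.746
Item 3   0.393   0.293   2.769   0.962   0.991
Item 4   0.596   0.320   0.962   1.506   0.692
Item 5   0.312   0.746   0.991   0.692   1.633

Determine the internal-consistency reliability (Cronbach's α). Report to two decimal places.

sum of item variances = 0.524 + 1.309 + 2.769 + 1.506 + 1.633 = 7.741
Sum of the distinct covariances = 5.712
σ²_T = 7.741 + 2 × 5.712 = 19.165
α = (k/(k−1))·(1 − sum of item variances/σ²_T) = (5/4)·(1 − 7.741/19.165) = 0.75

Cronbach's α = 0.75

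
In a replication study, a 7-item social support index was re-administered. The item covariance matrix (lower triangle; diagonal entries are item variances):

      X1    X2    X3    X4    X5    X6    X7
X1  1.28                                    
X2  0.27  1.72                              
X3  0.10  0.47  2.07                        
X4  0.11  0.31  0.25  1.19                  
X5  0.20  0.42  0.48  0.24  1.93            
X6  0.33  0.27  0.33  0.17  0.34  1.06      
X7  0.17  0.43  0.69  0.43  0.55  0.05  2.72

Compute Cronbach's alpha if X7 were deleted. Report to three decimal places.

Remaining items: X1, X2, X3, X4, X5, X6 (k = 6).
Σσ²ᵢ = 1.28 + 1.72 + 2.07 + 1.19 + 1.93 + 1.06 = 9.25
total variance = 9.25 + 2 × 4.29 = 17.83
α (item deleted) = (6/5)·(1 − 9.25/17.83) = 0.577

α = 0.577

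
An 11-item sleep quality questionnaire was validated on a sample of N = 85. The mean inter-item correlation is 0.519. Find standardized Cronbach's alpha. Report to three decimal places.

α = 0.922

Standardized α = k·r̄ / (1 + (k−1)·r̄) = 11 × 0.519 / (1 + 10 × 0.519)
  = 5.7090 / 6.1900 = 0.922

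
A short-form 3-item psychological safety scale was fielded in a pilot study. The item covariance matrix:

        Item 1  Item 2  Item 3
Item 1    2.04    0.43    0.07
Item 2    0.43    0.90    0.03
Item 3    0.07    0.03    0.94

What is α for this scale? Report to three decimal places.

Σσ²ᵢ = 2.04 + 0.90 + 0.94 = 3.88
Σ_{i<j} σ_ij = 0.53
total variance = 3.88 + 2 × 0.53 = 4.94
α = (k/(k−1))·(1 − Σσ²ᵢ/total variance) = (3/2)·(1 − 3.88/4.94) = 0.322

α = 0.322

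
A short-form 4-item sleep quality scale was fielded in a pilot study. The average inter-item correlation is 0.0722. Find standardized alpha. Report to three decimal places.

Standardized α = k·r̄ / (1 + (k−1)·r̄) = 4 × 0.0722 / (1 + 3 × 0.0722)
  = 0.2888 / 1.2166 = 0.237

standardized alpha = 0.237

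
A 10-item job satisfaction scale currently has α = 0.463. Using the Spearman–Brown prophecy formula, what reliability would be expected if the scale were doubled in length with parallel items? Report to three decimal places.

predicted reliability = 0.633

Length factor m = 2
α' = m·α / (1 + (m−1)·α)
   = 2 × 0.463 / (1 + (2 − 1) × 0.463)
   = 0.9260 / 1.4630 = 0.633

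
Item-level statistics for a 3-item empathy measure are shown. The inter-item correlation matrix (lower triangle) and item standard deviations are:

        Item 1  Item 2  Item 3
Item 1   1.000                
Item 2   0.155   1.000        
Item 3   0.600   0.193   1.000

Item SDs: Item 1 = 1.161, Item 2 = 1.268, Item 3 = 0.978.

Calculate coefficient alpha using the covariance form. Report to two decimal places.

α = 0.55

Σσ²ᵢ = 1.161² + 1.268² + 0.978² = 3.9122
Covariances σ_ij = r_ij · s_i · s_j:
  σ(Item 1,Item 2) = 0.155 × 1.161 × 1.268 = 0.2282
  σ(Item 1,Item 3) = 0.600 × 1.161 × 0.978 = 0.6813
  σ(Item 2,Item 3) = 0.193 × 1.268 × 0.978 = 0.2393
σ²_T = Σσ²ᵢ + 2·Σσ_ij = 3.9122 + 2 × 1.1488 = 6.2098
α = (3/2)·(1 − 3.9122/6.2098) = 0.55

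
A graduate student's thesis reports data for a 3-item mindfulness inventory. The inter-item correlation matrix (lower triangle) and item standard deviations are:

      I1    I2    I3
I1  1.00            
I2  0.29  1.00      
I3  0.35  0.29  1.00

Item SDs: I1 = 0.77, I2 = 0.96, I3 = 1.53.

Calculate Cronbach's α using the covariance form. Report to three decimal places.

α = 0.530

Σσ²ᵢ = 0.77² + 0.96² + 1.53² = 3.8554
Covariances σ_ij = r_ij · s_i · s_j:
  σ(I1,I2) = 0.29 × 0.77 × 0.96 = 0.2144
  σ(I1,I3) = 0.35 × 0.77 × 1.53 = 0.4123
  σ(I2,I3) = 0.29 × 0.96 × 1.53 = 0.4260
σ²_T = Σσ²ᵢ + 2·Σσ_ij = 3.8554 + 2 × 1.0527 = 5.9608
α = (3/2)·(1 − 3.8554/5.9608) = 0.530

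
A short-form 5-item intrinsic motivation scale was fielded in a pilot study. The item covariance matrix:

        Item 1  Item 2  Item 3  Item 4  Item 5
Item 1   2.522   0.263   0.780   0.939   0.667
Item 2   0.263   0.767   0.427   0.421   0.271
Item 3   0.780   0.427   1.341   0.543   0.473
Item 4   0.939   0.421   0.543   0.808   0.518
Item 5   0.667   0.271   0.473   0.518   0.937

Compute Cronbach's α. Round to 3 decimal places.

sum of item variances = 2.522 + 0.767 + 1.341 + 0.808 + 0.937 = 6.375
Sum of off-diagonal covariances = 5.302
σ²_total = 6.375 + 2 × 5.302 = 16.979
α = (k/(k−1))·(1 − sum of item variances/σ²_total) = (5/4)·(1 − 6.375/16.979) = 0.781

α = 0.781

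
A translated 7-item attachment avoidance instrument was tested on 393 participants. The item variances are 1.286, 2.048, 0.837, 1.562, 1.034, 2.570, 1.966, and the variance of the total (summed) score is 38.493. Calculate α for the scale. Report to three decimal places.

α = 0.824

ΣVar(i) = 1.286 + 2.048 + 0.837 + 1.562 + 1.034 + 2.570 + 1.966 = 11.303
α = (k/(k−1))·(1 − ΣVar(i)/σ²_total) = (7/6)·(1 − 11.303/38.493) = 0.824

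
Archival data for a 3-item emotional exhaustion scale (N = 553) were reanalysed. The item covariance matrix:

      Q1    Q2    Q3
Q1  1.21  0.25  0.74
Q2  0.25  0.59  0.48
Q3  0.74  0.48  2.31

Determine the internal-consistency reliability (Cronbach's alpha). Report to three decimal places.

ΣVar(i) = 1.21 + 0.59 + 2.31 = 4.11
Sum of the distinct covariances = 1.47
Var(T) = 4.11 + 2 × 1.47 = 7.05
α = (k/(k−1))·(1 − ΣVar(i)/Var(T)) = (3/2)·(1 − 4.11/7.05) = 0.626

Cronbach's alpha = 0.626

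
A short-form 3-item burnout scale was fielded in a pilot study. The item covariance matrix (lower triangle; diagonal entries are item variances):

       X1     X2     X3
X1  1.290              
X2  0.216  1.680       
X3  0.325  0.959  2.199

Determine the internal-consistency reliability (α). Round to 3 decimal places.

α = 0.551

sum of item variances = 1.290 + 1.680 + 2.199 = 5.169
Σ_{i<j} σ_ij = 1.500
σ²_T = 5.169 + 2 × 1.500 = 8.169
α = (k/(k−1))·(1 − sum of item variances/σ²_T) = (3/2)·(1 − 5.169/8.169) = 0.551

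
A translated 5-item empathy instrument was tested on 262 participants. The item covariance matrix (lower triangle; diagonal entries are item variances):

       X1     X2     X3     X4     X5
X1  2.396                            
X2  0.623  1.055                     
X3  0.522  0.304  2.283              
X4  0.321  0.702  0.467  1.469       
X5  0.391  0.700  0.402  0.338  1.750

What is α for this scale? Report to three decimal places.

α = 0.645

Σσ²ᵢ = 2.396 + 1.055 + 2.283 + 1.469 + 1.750 = 8.953
Sum of the distinct covariances = 4.770
σ²_T = 8.953 + 2 × 4.770 = 18.493
α = (k/(k−1))·(1 − Σσ²ᵢ/σ²_T) = (5/4)·(1 − 8.953/18.493) = 0.645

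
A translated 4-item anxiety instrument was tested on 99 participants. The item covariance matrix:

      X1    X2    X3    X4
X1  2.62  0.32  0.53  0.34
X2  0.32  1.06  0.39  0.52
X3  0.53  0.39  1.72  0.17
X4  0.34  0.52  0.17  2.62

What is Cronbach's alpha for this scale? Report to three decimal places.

Cronbach's alpha = 0.482

Σσ²ᵢ = 2.62 + 1.06 + 1.72 + 2.62 = 8.02
Σ_{i<j} σ_ij = 2.27
total variance = 8.02 + 2 × 2.27 = 12.56
α = (k/(k−1))·(1 − Σσ²ᵢ/total variance) = (4/3)·(1 − 8.02/12.56) = 0.482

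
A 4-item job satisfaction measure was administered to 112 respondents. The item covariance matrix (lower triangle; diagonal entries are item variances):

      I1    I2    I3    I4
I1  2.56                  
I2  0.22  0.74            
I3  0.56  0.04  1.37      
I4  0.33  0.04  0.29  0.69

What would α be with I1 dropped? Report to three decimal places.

α = 0.314

Remaining items: I2, I3, I4 (k = 3).
ΣVar(i) = 0.74 + 1.37 + 0.69 = 2.80
Var(T) = 2.80 + 2 × 0.37 = 3.54
α (item deleted) = (3/2)·(1 − 2.80/3.54) = 0.314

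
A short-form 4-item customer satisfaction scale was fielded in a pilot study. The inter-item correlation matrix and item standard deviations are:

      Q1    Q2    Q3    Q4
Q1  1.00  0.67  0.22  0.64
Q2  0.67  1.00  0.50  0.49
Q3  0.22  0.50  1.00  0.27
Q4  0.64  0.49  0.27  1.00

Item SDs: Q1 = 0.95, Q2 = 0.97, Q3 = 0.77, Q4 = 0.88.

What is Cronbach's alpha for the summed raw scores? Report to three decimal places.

Cronbach's alpha = 0.784

Σσ²ᵢ = 0.95² + 0.97² + 0.77² + 0.88² = 3.2107
Covariances σ_ij = r_ij · s_i · s_j:
  σ(Q1,Q2) = 0.67 × 0.95 × 0.97 = 0.6174
  σ(Q1,Q3) = 0.22 × 0.95 × 0.77 = 0.1609
  σ(Q1,Q4) = 0.64 × 0.95 × 0.88 = 0.5350
  σ(Q2,Q3) = 0.50 × 0.97 × 0.77 = 0.3735
  σ(Q2,Q4) = 0.49 × 0.97 × 0.88 = 0.4183
  σ(Q3,Q4) = 0.27 × 0.77 × 0.88 = 0.1830
σ²_T = Σσ²ᵢ + 2·Σσ_ij = 3.2107 + 2 × 2.2881 = 7.7869
α = (4/3)·(1 − 3.2107/7.7869) = 0.784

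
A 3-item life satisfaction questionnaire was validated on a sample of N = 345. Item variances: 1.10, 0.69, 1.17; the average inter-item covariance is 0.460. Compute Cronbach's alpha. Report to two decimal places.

Cronbach's alpha = 0.72

ΣVar(i) = 1.10 + 0.69 + 1.17 = 2.96
Sum of the 3 distinct covariances = 3 × 0.460 = 1.380
σ²_T = ΣVar(i) + 2·Σcov = 2.96 + 2 × 1.380 = 5.720
α = (3/2)·(1 − 2.96/5.720) = 0.72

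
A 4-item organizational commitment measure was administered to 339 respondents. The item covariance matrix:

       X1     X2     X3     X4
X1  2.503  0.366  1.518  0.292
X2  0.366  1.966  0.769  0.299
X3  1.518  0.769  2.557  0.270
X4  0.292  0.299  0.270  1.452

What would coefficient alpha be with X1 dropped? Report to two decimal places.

Remaining items: X2, X3, X4 (k = 3).
Σσᵢ² = 1.966 + 2.557 + 1.452 = 5.975
σ²_T = 5.975 + 2 × 1.338 = 8.651
α (item deleted) = (3/2)·(1 − 5.975/8.651) = 0.46

α = 0.46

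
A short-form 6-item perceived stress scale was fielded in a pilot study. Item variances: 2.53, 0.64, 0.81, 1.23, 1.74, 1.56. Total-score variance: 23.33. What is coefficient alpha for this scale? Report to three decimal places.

Σσ²ᵢ = 2.53 + 0.64 + 0.81 + 1.23 + 1.74 + 1.56 = 8.51
α = (k/(k−1))·(1 − Σσ²ᵢ/total variance) = (6/5)·(1 − 8.51/23.33) = 0.762

α = 0.762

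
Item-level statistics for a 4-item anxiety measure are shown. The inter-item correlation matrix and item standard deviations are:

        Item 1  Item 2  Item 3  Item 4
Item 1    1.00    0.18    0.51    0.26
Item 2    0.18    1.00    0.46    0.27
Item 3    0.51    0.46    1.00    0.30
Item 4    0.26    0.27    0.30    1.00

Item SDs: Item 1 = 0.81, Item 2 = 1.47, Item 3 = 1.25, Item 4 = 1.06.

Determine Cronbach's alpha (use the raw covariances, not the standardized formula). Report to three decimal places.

α = 0.650

Σσ²ᵢ = 0.81² + 1.47² + 1.25² + 1.06² = 5.5031
Covariances σ_ij = r_ij · s_i · s_j:
  σ(Item 1,Item 2) = 0.18 × 0.81 × 1.47 = 0.2143
  σ(Item 1,Item 3) = 0.51 × 0.81 × 1.25 = 0.5164
  σ(Item 1,Item 4) = 0.26 × 0.81 × 1.06 = 0.2232
  σ(Item 2,Item 3) = 0.46 × 1.47 × 1.25 = 0.8453
  σ(Item 2,Item 4) = 0.27 × 1.47 × 1.06 = 0.4207
  σ(Item 3,Item 4) = 0.30 × 1.25 × 1.06 = 0.3975
σ²_T = Σσ²ᵢ + 2·Σσ_ij = 5.5031 + 2 × 2.6174 = 10.7379
α = (4/3)·(1 − 5.5031/10.7379) = 0.650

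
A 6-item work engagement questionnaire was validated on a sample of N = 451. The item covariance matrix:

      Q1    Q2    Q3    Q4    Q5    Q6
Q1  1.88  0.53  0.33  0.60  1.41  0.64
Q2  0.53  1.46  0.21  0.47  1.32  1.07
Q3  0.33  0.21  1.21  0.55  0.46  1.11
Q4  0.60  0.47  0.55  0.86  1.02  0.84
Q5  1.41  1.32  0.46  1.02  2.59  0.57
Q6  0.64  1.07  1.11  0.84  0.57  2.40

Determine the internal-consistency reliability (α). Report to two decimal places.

α = 0.82

sum of item variances = 1.88 + 1.46 + 1.21 + 0.86 + 2.59 + 2.40 = 10.40
Σ_{i<j} σ_ij = 11.13
σ²_T = 10.40 + 2 × 11.13 = 32.66
α = (k/(k−1))·(1 − sum of item variances/σ²_T) = (6/5)·(1 − 10.40/32.66) = 0.82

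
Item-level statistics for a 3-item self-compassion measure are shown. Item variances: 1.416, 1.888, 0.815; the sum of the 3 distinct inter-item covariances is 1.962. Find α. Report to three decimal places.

α = 0.732

ΣVar(i) = 1.416 + 1.888 + 0.815 = 4.119
Sum of distinct covariances = 1.962
Var(T) = ΣVar(i) + 2·Σcov = 4.119 + 2 × 1.962 = 8.043
α = (3/2)·(1 − 4.119/8.043) = 0.732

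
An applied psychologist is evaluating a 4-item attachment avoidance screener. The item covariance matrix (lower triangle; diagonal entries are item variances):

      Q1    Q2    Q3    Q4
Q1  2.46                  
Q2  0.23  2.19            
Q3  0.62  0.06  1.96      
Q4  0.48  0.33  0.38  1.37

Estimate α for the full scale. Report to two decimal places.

ΣVar(i) = 2.46 + 2.19 + 1.96 + 1.37 = 7.98
Σ_{i<j} σ_ij = 2.10
σ²_total = 7.98 + 2 × 2.10 = 12.18
α = (k/(k−1))·(1 − ΣVar(i)/σ²_total) = (4/3)·(1 − 7.98/12.18) = 0.46

α = 0.46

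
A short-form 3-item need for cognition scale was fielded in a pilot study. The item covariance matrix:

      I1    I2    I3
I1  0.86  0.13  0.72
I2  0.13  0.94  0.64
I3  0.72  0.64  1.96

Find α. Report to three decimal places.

ΣVar(i) = 0.86 + 0.94 + 1.96 = 3.76
Sum of the distinct covariances = 1.49
σ²_total = 3.76 + 2 × 1.49 = 6.74
α = (k/(k−1))·(1 − ΣVar(i)/σ²_total) = (3/2)·(1 − 3.76/6.74) = 0.663

α = 0.663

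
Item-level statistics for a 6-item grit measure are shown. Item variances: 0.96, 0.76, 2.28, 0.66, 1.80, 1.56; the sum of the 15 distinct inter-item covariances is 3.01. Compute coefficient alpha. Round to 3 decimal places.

coefficient alpha = 0.515

Σσ²ᵢ = 0.96 + 0.76 + 2.28 + 0.66 + 1.80 + 1.56 = 8.02
Sum of distinct covariances = 3.01
total variance = Σσ²ᵢ + 2·Σcov = 8.02 + 2 × 3.01 = 14.04
α = (6/5)·(1 − 8.02/14.04) = 0.515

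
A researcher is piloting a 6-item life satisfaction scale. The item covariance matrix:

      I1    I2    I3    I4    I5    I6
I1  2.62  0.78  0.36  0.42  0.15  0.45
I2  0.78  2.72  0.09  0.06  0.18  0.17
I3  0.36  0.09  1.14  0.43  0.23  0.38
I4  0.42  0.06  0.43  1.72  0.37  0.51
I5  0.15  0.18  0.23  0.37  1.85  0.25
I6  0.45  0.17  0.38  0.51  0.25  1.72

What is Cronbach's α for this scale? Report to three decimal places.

Cronbach's α = 0.541

sum of item variances = 2.62 + 2.72 + 1.14 + 1.72 + 1.85 + 1.72 = 11.77
Σ_{i<j} σ_ij = 4.83
σ²_total = 11.77 + 2 × 4.83 = 21.43
α = (k/(k−1))·(1 − sum of item variances/σ²_total) = (6/5)·(1 − 11.77/21.43) = 0.541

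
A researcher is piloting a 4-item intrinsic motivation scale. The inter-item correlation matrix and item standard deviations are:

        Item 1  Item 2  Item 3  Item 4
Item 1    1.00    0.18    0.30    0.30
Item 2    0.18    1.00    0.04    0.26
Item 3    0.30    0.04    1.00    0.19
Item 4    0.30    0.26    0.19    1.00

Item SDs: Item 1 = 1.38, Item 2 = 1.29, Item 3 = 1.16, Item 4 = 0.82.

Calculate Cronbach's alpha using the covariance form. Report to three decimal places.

Σσ²ᵢ = 1.38² + 1.29² + 1.16² + 0.82² = 5.5865
Covariances σ_ij = r_ij · s_i · s_j:
  σ(Item 1,Item 2) = 0.18 × 1.38 × 1.29 = 0.3204
  σ(Item 1,Item 3) = 0.30 × 1.38 × 1.16 = 0.4802
  σ(Item 1,Item 4) = 0.30 × 1.38 × 0.82 = 0.3395
  σ(Item 2,Item 3) = 0.04 × 1.29 × 1.16 = 0.0599
  σ(Item 2,Item 4) = 0.26 × 1.29 × 0.82 = 0.2750
  σ(Item 3,Item 4) = 0.19 × 1.16 × 0.82 = 0.1807
σ²_T = Σσ²ᵢ + 2·Σσ_ij = 5.5865 + 2 × 1.6557 = 8.8979
α = (4/3)·(1 − 5.5865/8.8979) = 0.496

α = 0.496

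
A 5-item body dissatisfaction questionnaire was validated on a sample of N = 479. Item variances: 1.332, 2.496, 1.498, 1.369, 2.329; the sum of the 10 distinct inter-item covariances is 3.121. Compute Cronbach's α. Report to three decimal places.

sum of item variances = 1.332 + 2.496 + 1.498 + 1.369 + 2.329 = 9.024
Sum of distinct covariances = 3.121
Var(T) = sum of item variances + 2·Σcov = 9.024 + 2 × 3.121 = 15.266
α = (5/4)·(1 − 9.024/15.266) = 0.511

Cronbach's α = 0.511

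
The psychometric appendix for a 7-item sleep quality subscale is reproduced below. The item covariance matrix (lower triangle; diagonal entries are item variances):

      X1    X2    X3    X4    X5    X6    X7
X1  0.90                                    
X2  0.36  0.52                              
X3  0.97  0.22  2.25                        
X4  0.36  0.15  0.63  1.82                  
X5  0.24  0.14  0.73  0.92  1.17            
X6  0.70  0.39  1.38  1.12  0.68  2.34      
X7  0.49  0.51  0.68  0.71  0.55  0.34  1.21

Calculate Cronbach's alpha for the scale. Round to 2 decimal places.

ΣVar(i) = 0.90 + 0.52 + 2.25 + 1.82 + 1.17 + 2.34 + 1.21 = 10.21
Sum of the distinct covariances = 12.27
σ²_total = 10.21 + 2 × 12.27 = 34.75
α = (k/(k−1))·(1 − ΣVar(i)/σ²_total) = (7/6)·(1 − 10.21/34.75) = 0.82

Cronbach's alpha = 0.82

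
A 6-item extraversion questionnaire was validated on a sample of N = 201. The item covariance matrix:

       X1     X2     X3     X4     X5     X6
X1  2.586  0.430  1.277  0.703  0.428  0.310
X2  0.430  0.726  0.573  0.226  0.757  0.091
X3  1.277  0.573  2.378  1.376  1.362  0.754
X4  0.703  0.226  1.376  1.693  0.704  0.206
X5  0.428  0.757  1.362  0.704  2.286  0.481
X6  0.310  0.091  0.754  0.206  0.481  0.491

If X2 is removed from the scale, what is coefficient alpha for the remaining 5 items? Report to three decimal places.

Remaining items: X1, X3, X4, X5, X6 (k = 5).
Σσᵢ² = 2.586 + 2.378 + 1.693 + 2.286 + 0.491 = 9.434
total variance = 9.434 + 2 × 7.601 = 24.636
α (item deleted) = (5/4)·(1 − 9.434/24.636) = 0.771

α = 0.771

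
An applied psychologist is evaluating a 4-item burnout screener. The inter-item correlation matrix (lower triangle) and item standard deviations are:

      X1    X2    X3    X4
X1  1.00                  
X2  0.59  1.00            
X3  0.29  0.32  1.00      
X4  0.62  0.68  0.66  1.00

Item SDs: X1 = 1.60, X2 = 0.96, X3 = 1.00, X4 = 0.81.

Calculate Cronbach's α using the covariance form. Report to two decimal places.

Σσ²ᵢ = 1.60² + 0.96² + 1.00² + 0.81² = 5.1377
Covariances σ_ij = r_ij · s_i · s_j:
  σ(X1,X2) = 0.59 × 1.60 × 0.96 = 0.9062
  σ(X1,X3) = 0.29 × 1.60 × 1.00 = 0.4640
  σ(X1,X4) = 0.62 × 1.60 × 0.81 = 0.8035
  σ(X2,X3) = 0.32 × 0.96 × 1.00 = 0.3072
  σ(X2,X4) = 0.68 × 0.96 × 0.81 = 0.5288
  σ(X3,X4) = 0.66 × 1.00 × 0.81 = 0.5346
σ²_T = Σσ²ᵢ + 2·Σσ_ij = 5.1377 + 2 × 3.5443 = 12.2263
α = (4/3)·(1 − 5.1377/12.2263) = 0.77

α = 0.77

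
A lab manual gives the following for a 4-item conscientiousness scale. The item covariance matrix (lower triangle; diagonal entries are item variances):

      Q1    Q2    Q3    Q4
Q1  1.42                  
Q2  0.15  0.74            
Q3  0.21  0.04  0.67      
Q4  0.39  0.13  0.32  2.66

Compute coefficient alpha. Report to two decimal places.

α = 0.41

Σσᵢ² = 1.42 + 0.74 + 0.67 + 2.66 = 5.49
Σ_{i<j} σ_ij = 1.24
Var(T) = 5.49 + 2 × 1.24 = 7.97
α = (k/(k−1))·(1 − Σσᵢ²/Var(T)) = (4/3)·(1 − 5.49/7.97) = 0.41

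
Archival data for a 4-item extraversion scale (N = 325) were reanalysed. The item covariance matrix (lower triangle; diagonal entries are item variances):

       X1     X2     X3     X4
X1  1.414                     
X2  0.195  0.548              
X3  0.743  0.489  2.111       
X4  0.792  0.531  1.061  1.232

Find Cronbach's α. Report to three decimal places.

α = 0.786

sum of item variances = 1.414 + 0.548 + 2.111 + 1.232 = 5.305
Σ_{i<j} σ_ij = 3.811
σ²_total = 5.305 + 2 × 3.811 = 12.927
α = (k/(k−1))·(1 − sum of item variances/σ²_total) = (4/3)·(1 − 5.305/12.927) = 0.786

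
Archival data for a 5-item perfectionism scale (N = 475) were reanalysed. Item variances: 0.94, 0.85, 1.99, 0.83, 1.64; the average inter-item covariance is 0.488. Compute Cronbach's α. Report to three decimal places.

Σσᵢ² = 0.94 + 0.85 + 1.99 + 0.83 + 1.64 = 6.25
Sum of the 10 distinct covariances = 10 × 0.488 = 4.880
total variance = Σσᵢ² + 2·Σcov = 6.25 + 2 × 4.880 = 16.010
α = (5/4)·(1 − 6.25/16.010) = 0.762

Cronbach's α = 0.762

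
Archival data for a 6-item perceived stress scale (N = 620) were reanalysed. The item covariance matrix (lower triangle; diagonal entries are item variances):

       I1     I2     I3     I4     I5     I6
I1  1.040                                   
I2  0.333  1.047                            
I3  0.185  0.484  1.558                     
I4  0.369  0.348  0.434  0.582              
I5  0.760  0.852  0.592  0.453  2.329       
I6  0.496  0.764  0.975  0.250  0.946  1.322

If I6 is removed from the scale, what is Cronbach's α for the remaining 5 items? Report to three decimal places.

Cronbach's α = 0.743

Remaining items: I1, I2, I3, I4, I5 (k = 5).
ΣVar(i) = 1.040 + 1.047 + 1.558 + 0.582 + 2.329 = 6.556
total variance = 6.556 + 2 × 4.810 = 16.176
α (item deleted) = (5/4)·(1 − 6.556/16.176) = 0.743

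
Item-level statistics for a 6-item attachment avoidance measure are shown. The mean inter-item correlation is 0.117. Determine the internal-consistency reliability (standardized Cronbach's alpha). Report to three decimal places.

α = 0.443

Standardized α = k·r̄ / (1 + (k−1)·r̄) = 6 × 0.117 / (1 + 5 × 0.117)
  = 0.7020 / 1.5850 = 0.443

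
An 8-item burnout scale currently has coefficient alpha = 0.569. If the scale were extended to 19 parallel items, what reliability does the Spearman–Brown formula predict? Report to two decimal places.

predicted reliability = 0.76

Length factor m = 19/8 = 2.3750
α' = m·α / (1 + (m−1)·α)
   = 19/8 × 0.569 / (1 + (19/8 − 1) × 0.569)
   = 1.3514 / 1.7824 = 0.76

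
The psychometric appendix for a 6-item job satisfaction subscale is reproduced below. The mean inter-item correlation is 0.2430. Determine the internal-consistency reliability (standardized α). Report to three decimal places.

standardized α = 0.658

Standardized α = k·r̄ / (1 + (k−1)·r̄) = 6 × 0.2430 / (1 + 5 × 0.2430)
  = 1.4580 / 2.2150 = 0.658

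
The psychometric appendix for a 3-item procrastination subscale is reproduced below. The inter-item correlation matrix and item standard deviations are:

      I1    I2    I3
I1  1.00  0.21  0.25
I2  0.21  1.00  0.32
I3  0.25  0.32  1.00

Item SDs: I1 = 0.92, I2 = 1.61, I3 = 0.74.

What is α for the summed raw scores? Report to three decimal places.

α = 0.453

Σσ²ᵢ = 0.92² + 1.61² + 0.74² = 3.9861
Covariances σ_ij = r_ij · s_i · s_j:
  σ(I1,I2) = 0.21 × 0.92 × 1.61 = 0.3111
  σ(I1,I3) = 0.25 × 0.92 × 0.74 = 0.1702
  σ(I2,I3) = 0.32 × 1.61 × 0.74 = 0.3812
σ²_T = Σσ²ᵢ + 2·Σσ_ij = 3.9861 + 2 × 0.8625 = 5.7111
α = (3/2)·(1 − 3.9861/5.7111) = 0.453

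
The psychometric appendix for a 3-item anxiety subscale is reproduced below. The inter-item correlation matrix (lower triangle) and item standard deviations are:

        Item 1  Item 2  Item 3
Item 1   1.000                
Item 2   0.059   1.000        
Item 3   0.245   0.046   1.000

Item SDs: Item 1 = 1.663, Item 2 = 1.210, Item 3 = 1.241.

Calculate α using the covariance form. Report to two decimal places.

α = 0.29

Σσ²ᵢ = 1.663² + 1.210² + 1.241² = 5.7698
Covariances σ_ij = r_ij · s_i · s_j:
  σ(Item 1,Item 2) = 0.059 × 1.663 × 1.210 = 0.1187
  σ(Item 1,Item 3) = 0.245 × 1.663 × 1.241 = 0.5056
  σ(Item 2,Item 3) = 0.046 × 1.210 × 1.241 = 0.0691
σ²_T = Σσ²ᵢ + 2·Σσ_ij = 5.7698 + 2 × 0.6934 = 7.1566
α = (3/2)·(1 − 5.7698/7.1566) = 0.29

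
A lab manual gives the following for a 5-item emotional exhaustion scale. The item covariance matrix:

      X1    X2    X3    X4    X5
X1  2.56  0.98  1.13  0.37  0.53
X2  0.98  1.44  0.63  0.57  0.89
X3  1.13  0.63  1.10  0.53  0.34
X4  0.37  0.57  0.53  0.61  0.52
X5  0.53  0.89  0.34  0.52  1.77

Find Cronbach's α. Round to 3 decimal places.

α = 0.793

Σσᵢ² = 2.56 + 1.44 + 1.10 + 0.61 + 1.77 = 7.48
Sum of the distinct covariances = 6.49
Var(T) = 7.48 + 2 × 6.49 = 20.46
α = (k/(k−1))·(1 − Σσᵢ²/Var(T)) = (5/4)·(1 − 7.48/20.46) = 0.793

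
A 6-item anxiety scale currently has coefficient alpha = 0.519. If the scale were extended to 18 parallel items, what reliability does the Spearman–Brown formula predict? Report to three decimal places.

Length factor m = 18/6 = 3.0000
α' = m·α / (1 + (m−1)·α)
   = 18/6 × 0.519 / (1 + (18/6 − 1) × 0.519)
   = 1.5570 / 2.0380 = 0.764

predicted reliability = 0.764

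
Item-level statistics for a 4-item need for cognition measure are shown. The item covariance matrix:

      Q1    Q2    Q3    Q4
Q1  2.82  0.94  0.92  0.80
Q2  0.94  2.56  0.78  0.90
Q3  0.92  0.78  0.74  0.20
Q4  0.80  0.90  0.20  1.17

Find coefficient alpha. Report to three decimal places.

α = 0.740

sum of item variances = 2.82 + 2.56 + 0.74 + 1.17 = 7.29
Σ_{i<j} σ_ij = 4.54
Var(T) = 7.29 + 2 × 4.54 = 16.37
α = (k/(k−1))·(1 − sum of item variances/Var(T)) = (4/3)·(1 − 7.29/16.37) = 0.740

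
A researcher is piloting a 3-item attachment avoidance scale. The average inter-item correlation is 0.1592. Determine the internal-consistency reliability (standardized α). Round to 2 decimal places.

Standardized α = k·r̄ / (1 + (k−1)·r̄) = 3 × 0.1592 / (1 + 2 × 0.1592)
  = 0.4776 / 1.3184 = 0.36

α = 0.36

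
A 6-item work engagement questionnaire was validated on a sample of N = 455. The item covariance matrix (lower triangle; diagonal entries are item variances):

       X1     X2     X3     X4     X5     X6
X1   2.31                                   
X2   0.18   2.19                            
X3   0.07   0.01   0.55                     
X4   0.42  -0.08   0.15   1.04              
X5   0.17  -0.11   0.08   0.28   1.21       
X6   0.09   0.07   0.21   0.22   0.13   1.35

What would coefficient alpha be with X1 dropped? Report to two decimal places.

coefficient alpha = 0.29

Remaining items: X2, X3, X4, X5, X6 (k = 5).
sum of item variances = 2.19 + 0.55 + 1.04 + 1.21 + 1.35 = 6.34
Var(T) = 6.34 + 2 × 0.96 = 8.26
α (item deleted) = (5/4)·(1 − 6.34/8.26) = 0.29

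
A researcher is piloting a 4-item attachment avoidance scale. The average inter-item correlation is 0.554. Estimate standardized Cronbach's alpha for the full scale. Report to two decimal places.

standardized Cronbach's alpha = 0.83

Standardized α = k·r̄ / (1 + (k−1)·r̄) = 4 × 0.554 / (1 + 3 × 0.554)
  = 2.2160 / 2.6620 = 0.83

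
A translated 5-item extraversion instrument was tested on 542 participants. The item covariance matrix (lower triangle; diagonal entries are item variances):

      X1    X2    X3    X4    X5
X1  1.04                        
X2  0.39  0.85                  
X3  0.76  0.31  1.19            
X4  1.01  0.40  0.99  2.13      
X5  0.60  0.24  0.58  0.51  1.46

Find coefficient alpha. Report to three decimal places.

α = 0.793

ΣVar(i) = 1.04 + 0.85 + 1.19 + 2.13 + 1.46 = 6.67
Sum of the distinct covariances = 5.79
σ²_total = 6.67 + 2 × 5.79 = 18.25
α = (k/(k−1))·(1 − ΣVar(i)/σ²_total) = (5/4)·(1 − 6.67/18.25) = 0.793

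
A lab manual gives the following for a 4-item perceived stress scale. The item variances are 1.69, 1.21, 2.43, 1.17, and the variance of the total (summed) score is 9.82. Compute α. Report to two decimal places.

α = 0.45

ΣVar(i) = 1.69 + 1.21 + 2.43 + 1.17 = 6.50
α = (k/(k−1))·(1 − ΣVar(i)/σ²_T) = (4/3)·(1 − 6.50/9.82) = 0.45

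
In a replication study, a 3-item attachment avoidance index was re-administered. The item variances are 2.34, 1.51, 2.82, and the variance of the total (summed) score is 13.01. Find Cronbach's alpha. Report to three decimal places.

Cronbach's alpha = 0.731

ΣVar(i) = 2.34 + 1.51 + 2.82 = 6.67
α = (k/(k−1))·(1 − ΣVar(i)/σ²_T) = (3/2)·(1 − 6.67/13.01) = 0.731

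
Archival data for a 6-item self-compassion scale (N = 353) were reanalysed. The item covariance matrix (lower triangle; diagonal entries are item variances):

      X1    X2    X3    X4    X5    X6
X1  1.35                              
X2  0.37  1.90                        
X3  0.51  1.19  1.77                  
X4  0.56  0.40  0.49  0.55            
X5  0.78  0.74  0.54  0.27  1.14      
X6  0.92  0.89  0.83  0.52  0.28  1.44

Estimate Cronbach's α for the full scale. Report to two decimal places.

Cronbach's α = 0.83

sum of item variances = 1.35 + 1.90 + 1.77 + 0.55 + 1.14 + 1.44 = 8.15
Sum of the distinct covariances = 9.29
σ²_T = 8.15 + 2 × 9.29 = 26.73
α = (k/(k−1))·(1 − sum of item variances/σ²_T) = (6/5)·(1 − 8.15/26.73) = 0.83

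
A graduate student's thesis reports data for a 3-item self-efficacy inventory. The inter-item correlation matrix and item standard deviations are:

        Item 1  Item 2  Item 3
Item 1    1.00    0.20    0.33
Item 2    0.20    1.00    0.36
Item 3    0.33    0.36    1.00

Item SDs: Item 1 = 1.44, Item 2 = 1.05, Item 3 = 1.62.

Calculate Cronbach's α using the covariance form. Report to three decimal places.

Cronbach's α = 0.551

Σσ²ᵢ = 1.44² + 1.05² + 1.62² = 5.8005
Covariances σ_ij = r_ij · s_i · s_j:
  σ(Item 1,Item 2) = 0.20 × 1.44 × 1.05 = 0.3024
  σ(Item 1,Item 3) = 0.33 × 1.44 × 1.62 = 0.7698
  σ(Item 2,Item 3) = 0.36 × 1.05 × 1.62 = 0.6124
σ²_T = Σσ²ᵢ + 2·Σσ_ij = 5.8005 + 2 × 1.6846 = 9.1697
α = (3/2)·(1 − 5.8005/9.1697) = 0.551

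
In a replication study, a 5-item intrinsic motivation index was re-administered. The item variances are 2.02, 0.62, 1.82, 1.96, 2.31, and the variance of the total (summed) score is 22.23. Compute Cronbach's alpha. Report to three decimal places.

Σσ²ᵢ = 2.02 + 0.62 + 1.82 + 1.96 + 2.31 = 8.73
α = (k/(k−1))·(1 − Σσ²ᵢ/σ²_total) = (5/4)·(1 − 8.73/22.23) = 0.759

Cronbach's alpha = 0.759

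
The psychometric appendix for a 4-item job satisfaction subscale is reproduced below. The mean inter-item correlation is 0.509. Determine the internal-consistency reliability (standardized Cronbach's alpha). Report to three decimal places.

Standardized α = k·r̄ / (1 + (k−1)·r̄) = 4 × 0.509 / (1 + 3 × 0.509)
  = 2.0360 / 2.5270 = 0.806

standardized Cronbach's alpha = 0.806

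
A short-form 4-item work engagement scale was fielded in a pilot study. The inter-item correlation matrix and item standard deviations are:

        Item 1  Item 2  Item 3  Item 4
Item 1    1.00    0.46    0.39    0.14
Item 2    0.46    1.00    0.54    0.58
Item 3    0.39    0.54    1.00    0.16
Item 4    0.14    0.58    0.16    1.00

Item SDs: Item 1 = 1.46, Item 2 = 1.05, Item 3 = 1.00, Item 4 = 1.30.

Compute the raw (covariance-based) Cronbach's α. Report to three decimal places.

Cronbach's α = 0.683

Σσ²ᵢ = 1.46² + 1.05² + 1.00² + 1.30² = 5.9241
Covariances σ_ij = r_ij · s_i · s_j:
  σ(Item 1,Item 2) = 0.46 × 1.46 × 1.05 = 0.7052
  σ(Item 1,Item 3) = 0.39 × 1.46 × 1.00 = 0.5694
  σ(Item 1,Item 4) = 0.14 × 1.46 × 1.30 = 0.2657
  σ(Item 2,Item 3) = 0.54 × 1.05 × 1.00 = 0.5670
  σ(Item 2,Item 4) = 0.58 × 1.05 × 1.30 = 0.7917
  σ(Item 3,Item 4) = 0.16 × 1.00 × 1.30 = 0.2080
σ²_T = Σσ²ᵢ + 2·Σσ_ij = 5.9241 + 2 × 3.1070 = 12.1381
α = (4/3)·(1 − 5.9241/12.1381) = 0.683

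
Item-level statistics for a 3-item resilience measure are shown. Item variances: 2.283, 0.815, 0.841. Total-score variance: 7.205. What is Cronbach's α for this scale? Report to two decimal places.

ΣVar(i) = 2.283 + 0.815 + 0.841 = 3.939
α = (k/(k−1))·(1 − ΣVar(i)/total variance) = (3/2)·(1 − 3.939/7.205) = 0.68

Cronbach's α = 0.68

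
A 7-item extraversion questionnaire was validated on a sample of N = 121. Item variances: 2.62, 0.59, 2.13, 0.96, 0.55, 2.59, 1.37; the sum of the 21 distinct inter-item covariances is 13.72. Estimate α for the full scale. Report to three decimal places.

α = 0.837

sum of item variances = 2.62 + 0.59 + 2.13 + 0.96 + 0.55 + 2.59 + 1.37 = 10.81
Sum of distinct covariances = 13.72
Var(T) = sum of item variances + 2·Σcov = 10.81 + 2 × 13.72 = 38.25
α = (7/6)·(1 − 10.81/38.25) = 0.837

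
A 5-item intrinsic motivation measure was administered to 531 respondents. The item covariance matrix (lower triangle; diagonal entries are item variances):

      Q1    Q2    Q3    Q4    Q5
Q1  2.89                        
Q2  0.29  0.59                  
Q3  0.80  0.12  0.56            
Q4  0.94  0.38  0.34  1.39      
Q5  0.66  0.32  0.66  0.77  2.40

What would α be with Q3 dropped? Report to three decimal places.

α = 0.640

Remaining items: Q1, Q2, Q4, Q5 (k = 4).
sum of item variances = 2.89 + 0.59 + 1.39 + 2.40 = 7.27
total variance = 7.27 + 2 × 3.36 = 13.99
α (item deleted) = (4/3)·(1 − 7.27/13.99) = 0.640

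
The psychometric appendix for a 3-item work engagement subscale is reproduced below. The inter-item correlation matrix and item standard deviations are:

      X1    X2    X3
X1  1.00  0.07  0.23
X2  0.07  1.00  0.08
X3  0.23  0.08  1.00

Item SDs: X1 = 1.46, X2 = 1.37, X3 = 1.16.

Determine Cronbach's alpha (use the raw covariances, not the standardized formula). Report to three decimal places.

Σσ²ᵢ = 1.46² + 1.37² + 1.16² = 5.3541
Covariances σ_ij = r_ij · s_i · s_j:
  σ(X1,X2) = 0.07 × 1.46 × 1.37 = 0.1400
  σ(X1,X3) = 0.23 × 1.46 × 1.16 = 0.3895
  σ(X2,X3) = 0.08 × 1.37 × 1.16 = 0.1271
σ²_T = Σσ²ᵢ + 2·Σσ_ij = 5.3541 + 2 × 0.6566 = 6.6673
α = (3/2)·(1 − 5.3541/6.6673) = 0.295

Cronbach's alpha = 0.295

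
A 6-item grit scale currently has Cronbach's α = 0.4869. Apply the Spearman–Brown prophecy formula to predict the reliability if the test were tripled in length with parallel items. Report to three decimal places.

Length factor m = 3
α' = m·α / (1 + (m−1)·α)
   = 3 × 0.4869 / (1 + (3 − 1) × 0.4869)
   = 1.4607 / 1.9738 = 0.740

predicted reliability = 0.740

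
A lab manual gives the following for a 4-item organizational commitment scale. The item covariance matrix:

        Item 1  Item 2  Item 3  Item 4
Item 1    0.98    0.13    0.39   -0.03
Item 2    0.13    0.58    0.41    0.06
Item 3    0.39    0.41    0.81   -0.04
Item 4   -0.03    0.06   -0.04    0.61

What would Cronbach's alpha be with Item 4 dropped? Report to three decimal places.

Remaining items: Item 1, Item 2, Item 3 (k = 3).
ΣVar(i) = 0.98 + 0.58 + 0.81 = 2.37
total variance = 2.37 + 2 × 0.93 = 4.23
α (item deleted) = (3/2)·(1 − 2.37/4.23) = 0.660

α = 0.660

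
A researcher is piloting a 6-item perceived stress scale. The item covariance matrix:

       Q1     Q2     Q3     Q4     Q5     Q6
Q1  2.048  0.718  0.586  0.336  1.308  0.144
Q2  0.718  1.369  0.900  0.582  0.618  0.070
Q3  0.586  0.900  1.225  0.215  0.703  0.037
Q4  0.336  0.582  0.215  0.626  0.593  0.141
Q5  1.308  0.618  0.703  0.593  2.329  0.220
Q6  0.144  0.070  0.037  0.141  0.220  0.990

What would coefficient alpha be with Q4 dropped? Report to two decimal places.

Remaining items: Q1, Q2, Q3, Q5, Q6 (k = 5).
Σσᵢ² = 2.048 + 1.369 + 1.225 + 2.329 + 0.990 = 7.961
total variance = 7.961 + 2 × 5.304 = 18.569
α (item deleted) = (5/4)·(1 − 7.961/18.569) = 0.71

α = 0.71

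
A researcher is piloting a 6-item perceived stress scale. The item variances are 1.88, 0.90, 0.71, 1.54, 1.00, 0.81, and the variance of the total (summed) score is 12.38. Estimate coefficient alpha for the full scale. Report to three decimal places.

Σσᵢ² = 1.88 + 0.90 + 0.71 + 1.54 + 1.00 + 0.81 = 6.84
α = (k/(k−1))·(1 − Σσᵢ²/σ²_total) = (6/5)·(1 − 6.84/12.38) = 0.537

coefficient alpha = 0.537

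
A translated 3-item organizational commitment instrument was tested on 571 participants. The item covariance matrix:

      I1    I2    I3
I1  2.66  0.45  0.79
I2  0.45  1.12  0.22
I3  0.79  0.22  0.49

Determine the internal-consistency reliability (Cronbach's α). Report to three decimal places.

Cronbach's α = 0.609

ΣVar(i) = 2.66 + 1.12 + 0.49 = 4.27
Sum of off-diagonal covariances = 1.46
total variance = 4.27 + 2 × 1.46 = 7.19
α = (k/(k−1))·(1 − ΣVar(i)/total variance) = (3/2)·(1 − 4.27/7.19) = 0.609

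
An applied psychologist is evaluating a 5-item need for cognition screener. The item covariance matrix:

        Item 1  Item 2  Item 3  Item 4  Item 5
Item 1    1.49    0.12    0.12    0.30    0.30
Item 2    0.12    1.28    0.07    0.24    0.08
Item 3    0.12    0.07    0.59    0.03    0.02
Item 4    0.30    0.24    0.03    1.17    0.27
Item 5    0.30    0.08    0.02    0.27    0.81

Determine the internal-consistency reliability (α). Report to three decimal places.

α = 0.459

Σσ²ᵢ = 1.49 + 1.28 + 0.59 + 1.17 + 0.81 = 5.34
Sum of off-diagonal covariances = 1.55
Var(T) = 5.34 + 2 × 1.55 = 8.44
α = (k/(k−1))·(1 − Σσ²ᵢ/Var(T)) = (5/4)·(1 − 5.34/8.44) = 0.459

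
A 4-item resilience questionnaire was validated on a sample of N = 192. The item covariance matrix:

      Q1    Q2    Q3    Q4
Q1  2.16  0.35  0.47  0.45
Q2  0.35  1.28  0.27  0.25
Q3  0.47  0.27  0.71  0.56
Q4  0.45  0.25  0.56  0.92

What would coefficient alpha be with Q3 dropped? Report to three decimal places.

coefficient alpha = 0.488

Remaining items: Q1, Q2, Q4 (k = 3).
Σσ²ᵢ = 2.16 + 1.28 + 0.92 = 4.36
total variance = 4.36 + 2 × 1.05 = 6.46
α (item deleted) = (3/2)·(1 − 4.36/6.46) = 0.488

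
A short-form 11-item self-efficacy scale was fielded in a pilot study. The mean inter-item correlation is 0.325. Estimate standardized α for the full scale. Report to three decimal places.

Standardized α = k·r̄ / (1 + (k−1)·r̄) = 11 × 0.325 / (1 + 10 × 0.325)
  = 3.5750 / 4.2500 = 0.841

α = 0.841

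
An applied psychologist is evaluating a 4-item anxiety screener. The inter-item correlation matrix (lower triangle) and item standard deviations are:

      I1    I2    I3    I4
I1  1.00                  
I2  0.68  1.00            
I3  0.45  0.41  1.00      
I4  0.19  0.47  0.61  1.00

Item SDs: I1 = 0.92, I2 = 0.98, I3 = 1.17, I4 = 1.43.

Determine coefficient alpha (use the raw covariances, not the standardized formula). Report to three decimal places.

coefficient alpha = 0.763

Σσ²ᵢ = 0.92² + 0.98² + 1.17² + 1.43² = 5.2206
Covariances σ_ij = r_ij · s_i · s_j:
  σ(I1,I2) = 0.68 × 0.92 × 0.98 = 0.6131
  σ(I1,I3) = 0.45 × 0.92 × 1.17 = 0.4844
  σ(I1,I4) = 0.19 × 0.92 × 1.43 = 0.2500
  σ(I2,I3) = 0.41 × 0.98 × 1.17 = 0.4701
  σ(I2,I4) = 0.47 × 0.98 × 1.43 = 0.6587
  σ(I3,I4) = 0.61 × 1.17 × 1.43 = 1.0206
σ²_T = Σσ²ᵢ + 2·Σσ_ij = 5.2206 + 2 × 3.4969 = 12.2144
α = (4/3)·(1 − 5.2206/12.2144) = 0.763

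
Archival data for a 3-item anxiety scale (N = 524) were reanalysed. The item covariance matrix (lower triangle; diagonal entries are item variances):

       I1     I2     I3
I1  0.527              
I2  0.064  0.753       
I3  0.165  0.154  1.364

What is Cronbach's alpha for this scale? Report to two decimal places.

Σσᵢ² = 0.527 + 0.753 + 1.364 = 2.644
Sum of the distinct covariances = 0.383
σ²_T = 2.644 + 2 × 0.383 = 3.410
α = (k/(k−1))·(1 − Σσᵢ²/σ²_T) = (3/2)·(1 − 2.644/3.410) = 0.34

Cronbach's alpha = 0.34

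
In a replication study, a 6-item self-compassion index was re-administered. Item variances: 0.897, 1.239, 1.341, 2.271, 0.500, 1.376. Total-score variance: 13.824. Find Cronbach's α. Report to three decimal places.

Σσ²ᵢ = 0.897 + 1.239 + 1.341 + 2.271 + 0.500 + 1.376 = 7.624
α = (k/(k−1))·(1 − Σσ²ᵢ/σ²_T) = (6/5)·(1 − 7.624/13.824) = 0.538

Cronbach's α = 0.538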